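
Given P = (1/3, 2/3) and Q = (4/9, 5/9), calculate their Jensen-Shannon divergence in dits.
0.0028 dits

Jensen-Shannon divergence is:
JSD(P||Q) = 0.5 × D_KL(P||M) + 0.5 × D_KL(Q||M)
where M = 0.5 × (P + Q) is the mixture distribution.

M = 0.5 × (1/3, 2/3) + 0.5 × (4/9, 5/9) = (7/18, 11/18)

D_KL(P||M) = 0.0029 dits
D_KL(Q||M) = 0.0028 dits

JSD(P||Q) = 0.5 × 0.0029 + 0.5 × 0.0028 = 0.0028 dits

Unlike KL divergence, JSD is symmetric and bounded: 0 ≤ JSD ≤ log(2).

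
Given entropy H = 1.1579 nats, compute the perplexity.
3.1832

Perplexity is e^H (or exp(H) for natural log).

H = 1.1579 nats
Perplexity = e^1.1579 = 3.1832

Interpretation: The model's uncertainty is equivalent to choosing uniformly among 3.2 options.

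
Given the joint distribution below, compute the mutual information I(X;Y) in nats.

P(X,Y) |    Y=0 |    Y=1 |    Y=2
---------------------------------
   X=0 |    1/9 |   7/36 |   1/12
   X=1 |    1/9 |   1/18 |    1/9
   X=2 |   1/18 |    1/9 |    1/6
0.0589 nats

Mutual information: I(X;Y) = H(X) + H(Y) - H(X,Y)

Marginals:
P(X) = (7/18, 5/18, 1/3), H(X) = 1.0893 nats
P(Y) = (5/18, 13/36, 13/36), H(Y) = 1.0914 nats

Joint entropy: H(X,Y) = 2.1218 nats

I(X;Y) = 1.0893 + 1.0914 - 2.1218 = 0.0589 nats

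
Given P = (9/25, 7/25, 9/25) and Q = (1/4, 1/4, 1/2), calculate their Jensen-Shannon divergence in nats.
0.0111 nats

Jensen-Shannon divergence is:
JSD(P||Q) = 0.5 × D_KL(P||M) + 0.5 × D_KL(Q||M)
where M = 0.5 × (P + Q) is the mixture distribution.

M = 0.5 × (9/25, 7/25, 9/25) + 0.5 × (1/4, 1/4, 1/2) = (0.305, 0.265, 0.43)

D_KL(P||M) = 0.0111 nats
D_KL(Q||M) = 0.0111 nats

JSD(P||Q) = 0.5 × 0.0111 + 0.5 × 0.0111 = 0.0111 nats

Unlike KL divergence, JSD is symmetric and bounded: 0 ≤ JSD ≤ log(2).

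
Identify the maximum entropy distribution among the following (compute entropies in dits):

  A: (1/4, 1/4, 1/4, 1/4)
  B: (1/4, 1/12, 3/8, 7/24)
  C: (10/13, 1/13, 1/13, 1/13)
A

For a discrete distribution over n outcomes, entropy is maximized by the uniform distribution.

Computing entropies:
H(A) = 0.6021 dits
H(B) = 0.5563 dits
H(C) = 0.3447 dits

The uniform distribution (where all probabilities equal 1/4) achieves the maximum entropy of log_10(4) = 0.6021 dits.

Distribution A has the highest entropy.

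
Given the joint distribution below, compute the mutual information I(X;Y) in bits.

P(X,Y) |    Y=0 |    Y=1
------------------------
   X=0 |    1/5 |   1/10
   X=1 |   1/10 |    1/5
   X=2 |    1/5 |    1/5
0.0490 bits

Mutual information: I(X;Y) = H(X) + H(Y) - H(X,Y)

Marginals:
P(X) = (3/10, 3/10, 2/5), H(X) = 1.5710 bits
P(Y) = (1/2, 1/2), H(Y) = 1.0000 bits

Joint entropy: H(X,Y) = 2.5219 bits

I(X;Y) = 1.5710 + 1.0000 - 2.5219 = 0.0490 bits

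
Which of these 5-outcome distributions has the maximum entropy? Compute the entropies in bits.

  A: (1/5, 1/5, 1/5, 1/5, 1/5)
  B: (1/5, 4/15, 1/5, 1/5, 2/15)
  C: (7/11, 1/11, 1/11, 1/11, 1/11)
A

For a discrete distribution over n outcomes, entropy is maximized by the uniform distribution.

Computing entropies:
H(A) = 2.3219 bits
H(B) = 2.2892 bits
H(C) = 1.6729 bits

The uniform distribution (where all probabilities equal 1/5) achieves the maximum entropy of log_2(5) = 2.3219 bits.

Distribution A has the highest entropy.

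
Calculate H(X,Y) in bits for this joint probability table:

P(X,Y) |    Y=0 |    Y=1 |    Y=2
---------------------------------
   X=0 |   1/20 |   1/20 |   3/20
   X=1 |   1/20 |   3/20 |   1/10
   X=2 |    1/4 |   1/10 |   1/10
2.9660 bits

Joint entropy is H(X,Y) = -Σ_{x,y} p(x,y) log p(x,y).

Summing over all non-zero entries:
H(X,Y) = -[1/20·log_2(1/20) + 1/20·log_2(1/20) + 3/20·log_2(3/20) + 1/20·log_2(1/20) + 3/20·log_2(3/20) + 1/10·log_2(1/10) + 1/4·log_2(1/4) + 1/10·log_2(1/10) + 1/10·log_2(1/10)]
H(X,Y) = 2.9660 bits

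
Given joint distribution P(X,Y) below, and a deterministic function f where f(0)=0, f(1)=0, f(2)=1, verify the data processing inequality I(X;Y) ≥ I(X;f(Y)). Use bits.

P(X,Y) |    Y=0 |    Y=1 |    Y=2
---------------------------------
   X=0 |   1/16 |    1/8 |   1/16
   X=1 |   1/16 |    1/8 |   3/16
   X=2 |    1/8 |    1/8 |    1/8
I(X;Y) = 0.0447, I(X;f(Y)) = 0.0323, inequality holds: 0.0447 ≥ 0.0323

Data Processing Inequality: For any Markov chain X → Y → Z, we have I(X;Y) ≥ I(X;Z).

Here Z = f(Y) is a deterministic function of Y, forming X → Y → Z.

Original I(X;Y) = 0.0447 bits

After applying f:
P(X,Z) where Z=f(Y):
- P(X,Z=0) = P(X,Y=0) + P(X,Y=1)
- P(X,Z=1) = P(X,Y=2)

I(X;Z) = I(X;f(Y)) = 0.0323 bits

Verification: 0.0447 ≥ 0.0323 ✓

Information cannot be created by processing; the function f can only lose information about X.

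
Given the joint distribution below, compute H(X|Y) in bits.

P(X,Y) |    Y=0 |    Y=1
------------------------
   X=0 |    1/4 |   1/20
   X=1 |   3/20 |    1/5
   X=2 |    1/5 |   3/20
1.4950 bits

Using the chain rule: H(X|Y) = H(X,Y) - H(Y)

First, compute H(X,Y) = 2.4660 bits

Marginal P(Y) = (3/5, 2/5)
H(Y) = 0.9710 bits

H(X|Y) = H(X,Y) - H(Y) = 2.4660 - 0.9710 = 1.4950 bits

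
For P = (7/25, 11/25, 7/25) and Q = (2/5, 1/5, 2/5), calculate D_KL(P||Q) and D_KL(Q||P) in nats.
D_KL(P||Q) = 0.1472, D_KL(Q||P) = 0.1276

KL divergence is not symmetric: D_KL(P||Q) ≠ D_KL(Q||P) in general.

D_KL(P||Q) = 0.1472 nats
D_KL(Q||P) = 0.1276 nats

No, they are not equal!

This asymmetry is why KL divergence is not a true distance metric.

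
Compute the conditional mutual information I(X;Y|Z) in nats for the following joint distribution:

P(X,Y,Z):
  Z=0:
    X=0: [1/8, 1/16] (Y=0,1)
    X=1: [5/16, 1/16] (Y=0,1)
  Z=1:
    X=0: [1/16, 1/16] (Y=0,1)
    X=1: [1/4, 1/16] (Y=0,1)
0.0284 nats

Conditional mutual information: I(X;Y|Z) = H(X|Z) + H(Y|Z) - H(X,Y|Z)

H(Z) = 0.6853
H(X,Z) = 1.3051 → H(X|Z) = 0.6198
H(Y,Z) = 1.2450 → H(Y|Z) = 0.5597
H(X,Y,Z) = 1.8364 → H(X,Y|Z) = 1.1511

I(X;Y|Z) = 0.6198 + 0.5597 - 1.1511 = 0.0284 nats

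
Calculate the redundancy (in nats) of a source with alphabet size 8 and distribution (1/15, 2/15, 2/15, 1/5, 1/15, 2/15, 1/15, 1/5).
0.0881 nats

Redundancy measures how far a source is from maximum entropy:
R = H_max - H(X)

Maximum entropy for 8 symbols: H_max = log_e(8) = 2.0794 nats
Actual entropy: H(X) = 1.9913 nats
Redundancy: R = 2.0794 - 1.9913 = 0.0881 nats

This redundancy represents potential for compression: the source could be compressed by 0.0881 nats per symbol.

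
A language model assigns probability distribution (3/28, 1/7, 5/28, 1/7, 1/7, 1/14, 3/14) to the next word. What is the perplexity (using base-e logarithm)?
6.6826

Perplexity is e^H (or exp(H) for natural log).

First, H = -Σ p log p = 1.8995 nats
Perplexity = e^1.8995 = 6.6826

Interpretation: The model's uncertainty is equivalent to choosing uniformly among 6.7 options.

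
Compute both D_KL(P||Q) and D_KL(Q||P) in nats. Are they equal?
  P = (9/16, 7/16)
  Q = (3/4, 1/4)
D_KL(P||Q) = 0.0830, D_KL(Q||P) = 0.0759

KL divergence is not symmetric: D_KL(P||Q) ≠ D_KL(Q||P) in general.

D_KL(P||Q) = 0.0830 nats
D_KL(Q||P) = 0.0759 nats

No, they are not equal!

This asymmetry is why KL divergence is not a true distance metric.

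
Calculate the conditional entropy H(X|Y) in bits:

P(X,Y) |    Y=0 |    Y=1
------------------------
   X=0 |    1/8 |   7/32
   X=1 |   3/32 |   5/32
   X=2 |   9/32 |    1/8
1.4830 bits

Using the chain rule: H(X|Y) = H(X,Y) - H(Y)

First, compute H(X,Y) = 2.4830 bits

Marginal P(Y) = (1/2, 1/2)
H(Y) = 1.0000 bits

H(X|Y) = H(X,Y) - H(Y) = 2.4830 - 1.0000 = 1.4830 bits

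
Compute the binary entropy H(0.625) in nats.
0.6616 nats

The binary entropy function is:
H(p) = -p log(p) - (1-p) log(1-p)

H(0.625) = -0.625 × log_e(0.625) - 0.375 × log_e(0.375)
H(0.625) = 0.6616 nats

Note: Binary entropy is maximized at p=0.5 (H=1 bit) and minimized at p=0 or p=1 (H=0).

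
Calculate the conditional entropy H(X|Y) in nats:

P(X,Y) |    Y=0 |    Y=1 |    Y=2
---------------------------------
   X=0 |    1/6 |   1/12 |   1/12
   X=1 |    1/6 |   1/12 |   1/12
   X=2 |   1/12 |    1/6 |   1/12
1.0608 nats

Using the chain rule: H(X|Y) = H(X,Y) - H(Y)

First, compute H(X,Y) = 2.1383 nats

Marginal P(Y) = (5/12, 1/3, 1/4)
H(Y) = 1.0776 nats

H(X|Y) = H(X,Y) - H(Y) = 2.1383 - 1.0776 = 1.0608 nats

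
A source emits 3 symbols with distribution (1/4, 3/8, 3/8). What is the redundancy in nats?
0.0164 nats

Redundancy measures how far a source is from maximum entropy:
R = H_max - H(X)

Maximum entropy for 3 symbols: H_max = log_e(3) = 1.0986 nats
Actual entropy: H(X) = 1.0822 nats
Redundancy: R = 1.0986 - 1.0822 = 0.0164 nats

This redundancy represents potential for compression: the source could be compressed by 0.0164 nats per symbol.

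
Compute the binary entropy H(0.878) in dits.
0.1611 dits

The binary entropy function is:
H(p) = -p log(p) - (1-p) log(1-p)

H(0.878) = -0.878 × log_10(0.878) - 0.122 × log_10(0.122)
H(0.878) = 0.1611 dits

Note: Binary entropy is maximized at p=0.5 (H=1 bit) and minimized at p=0 or p=1 (H=0).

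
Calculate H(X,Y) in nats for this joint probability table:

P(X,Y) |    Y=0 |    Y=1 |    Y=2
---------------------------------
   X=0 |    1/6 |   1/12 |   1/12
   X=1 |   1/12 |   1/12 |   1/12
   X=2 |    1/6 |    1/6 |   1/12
2.1383 nats

Joint entropy is H(X,Y) = -Σ_{x,y} p(x,y) log p(x,y).

Summing over all non-zero entries:
H(X,Y) = -[1/6·log_e(1/6) + 1/12·log_e(1/12) + 1/12·log_e(1/12) + 1/12·log_e(1/12) + 1/12·log_e(1/12) + 1/12·log_e(1/12) + 1/6·log_e(1/6) + 1/6·log_e(1/6) + 1/12·log_e(1/12)]
H(X,Y) = 2.1383 nats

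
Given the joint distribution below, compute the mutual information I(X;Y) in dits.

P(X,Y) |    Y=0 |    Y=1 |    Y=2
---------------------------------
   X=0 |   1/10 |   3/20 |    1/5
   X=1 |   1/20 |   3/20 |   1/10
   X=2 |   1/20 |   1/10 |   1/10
0.0045 dits

Mutual information: I(X;Y) = H(X) + H(Y) - H(X,Y)

Marginals:
P(X) = (9/20, 3/10, 1/4), H(X) = 0.4634 dits
P(Y) = (1/5, 2/5, 2/5), H(Y) = 0.4581 dits

Joint entropy: H(X,Y) = 0.9171 dits

I(X;Y) = 0.4634 + 0.4581 - 0.9171 = 0.0045 dits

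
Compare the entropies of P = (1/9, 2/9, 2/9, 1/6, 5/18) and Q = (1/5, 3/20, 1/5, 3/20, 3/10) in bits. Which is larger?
Q

Computing entropies in bits:
H(P) = 2.2608
H(Q) = 2.2710

Distribution Q has higher entropy.

Intuition: The distribution closer to uniform (more spread out) has higher entropy.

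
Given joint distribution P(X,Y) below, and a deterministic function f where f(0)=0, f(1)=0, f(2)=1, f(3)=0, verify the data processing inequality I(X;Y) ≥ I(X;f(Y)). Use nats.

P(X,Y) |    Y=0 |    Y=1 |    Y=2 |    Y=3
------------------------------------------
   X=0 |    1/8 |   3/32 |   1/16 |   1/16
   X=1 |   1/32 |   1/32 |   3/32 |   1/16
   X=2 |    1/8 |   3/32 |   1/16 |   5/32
I(X;Y) = 0.0542, I(X;f(Y)) = 0.0335, inequality holds: 0.0542 ≥ 0.0335

Data Processing Inequality: For any Markov chain X → Y → Z, we have I(X;Y) ≥ I(X;Z).

Here Z = f(Y) is a deterministic function of Y, forming X → Y → Z.

Original I(X;Y) = 0.0542 nats

After applying f:
P(X,Z) where Z=f(Y):
- P(X,Z=0) = P(X,Y=0) + P(X,Y=1) + P(X,Y=3)
- P(X,Z=1) = P(X,Y=2)

I(X;Z) = I(X;f(Y)) = 0.0335 nats

Verification: 0.0542 ≥ 0.0335 ✓

Information cannot be created by processing; the function f can only lose information about X.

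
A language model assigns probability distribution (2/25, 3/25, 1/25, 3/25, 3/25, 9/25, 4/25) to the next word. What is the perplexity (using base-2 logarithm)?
5.7841

Perplexity is 2^H (or exp(H) for natural log).

First, H = -Σ p log p = 2.5321 bits
Perplexity = 2^2.5321 = 5.7841

Interpretation: The model's uncertainty is equivalent to choosing uniformly among 5.8 options.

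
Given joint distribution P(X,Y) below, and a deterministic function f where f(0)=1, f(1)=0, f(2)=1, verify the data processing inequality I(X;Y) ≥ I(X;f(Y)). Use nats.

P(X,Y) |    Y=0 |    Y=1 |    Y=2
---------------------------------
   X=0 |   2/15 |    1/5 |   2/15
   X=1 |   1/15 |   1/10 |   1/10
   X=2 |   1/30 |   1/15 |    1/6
I(X;Y) = 0.0418, I(X;f(Y)) = 0.0121, inequality holds: 0.0418 ≥ 0.0121

Data Processing Inequality: For any Markov chain X → Y → Z, we have I(X;Y) ≥ I(X;Z).

Here Z = f(Y) is a deterministic function of Y, forming X → Y → Z.

Original I(X;Y) = 0.0418 nats

After applying f:
P(X,Z) where Z=f(Y):
- P(X,Z=0) = P(X,Y=1)
- P(X,Z=1) = P(X,Y=0) + P(X,Y=2)

I(X;Z) = I(X;f(Y)) = 0.0121 nats

Verification: 0.0418 ≥ 0.0121 ✓

Information cannot be created by processing; the function f can only lose information about X.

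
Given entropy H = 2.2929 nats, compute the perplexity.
9.9036

Perplexity is e^H (or exp(H) for natural log).

H = 2.2929 nats
Perplexity = e^2.2929 = 9.9036

Interpretation: The model's uncertainty is equivalent to choosing uniformly among 9.9 options.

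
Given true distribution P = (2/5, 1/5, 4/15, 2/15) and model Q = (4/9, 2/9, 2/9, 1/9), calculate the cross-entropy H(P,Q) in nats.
1.3192 nats

Cross-entropy: H(P,Q) = -Σ p(x) log q(x)

Alternatively: H(P,Q) = H(P) + D_KL(P||Q)
H(P) = 1.3095 nats
D_KL(P||Q) = 0.0097 nats

H(P,Q) = 1.3095 + 0.0097 = 1.3192 nats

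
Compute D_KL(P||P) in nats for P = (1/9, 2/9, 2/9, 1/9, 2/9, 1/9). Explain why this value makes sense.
0.0000 nats

KL divergence satisfies the Gibbs inequality: D_KL(P||Q) ≥ 0 for all distributions P, Q.

D_KL(P||Q) = Σ p(x) log(p(x)/q(x))
Each term is p(x) × log_e(p(x)/p(x)) = p(x) × log_e(1) = 0, so the sum is 0.
D_KL(P||Q) = 0.0000 nats

When P = Q, the KL divergence is exactly 0, as there is no 'divergence' between identical distributions.

This non-negativity is a fundamental property: relative entropy cannot be negative because it measures how different Q is from P.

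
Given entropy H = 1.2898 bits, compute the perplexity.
2.4449

Perplexity is 2^H (or exp(H) for natural log).

H = 1.2898 bits
Perplexity = 2^1.2898 = 2.4449

Interpretation: The model's uncertainty is equivalent to choosing uniformly among 2.4 options.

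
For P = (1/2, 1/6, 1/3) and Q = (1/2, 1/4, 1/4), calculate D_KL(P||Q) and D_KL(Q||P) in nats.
D_KL(P||Q) = 0.0283, D_KL(Q||P) = 0.0294

KL divergence is not symmetric: D_KL(P||Q) ≠ D_KL(Q||P) in general.

D_KL(P||Q) = 0.0283 nats
D_KL(Q||P) = 0.0294 nats

No, they are not equal!

This asymmetry is why KL divergence is not a true distance metric.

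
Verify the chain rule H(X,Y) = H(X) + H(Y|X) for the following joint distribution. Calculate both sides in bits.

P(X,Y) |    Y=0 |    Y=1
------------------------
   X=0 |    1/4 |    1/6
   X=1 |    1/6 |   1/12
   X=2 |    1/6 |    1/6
H(X,Y) = 2.5221, H(X) = 1.5546, H(Y|X) = 0.9675 (all in bits)

Chain rule: H(X,Y) = H(X) + H(Y|X)

Left side — joint entropy directly:
H(X,Y) = -Σ p(x,y) log p(x,y) = 2.5221 bits

Right side — compute H(Y|X) from the conditional distributions:
P(X) = (5/12, 1/4, 1/3), so H(X) = 1.5546 bits
H(Y|X) = Σ_x P(X=x) · H(Y|X=x):
  P(Y|X=0) = (3/5, 2/5), H(Y|X=0) = 0.9710, weight P(X=0) = 5/12
  P(Y|X=1) = (2/3, 1/3), H(Y|X=1) = 0.9183, weight P(X=1) = 1/4
  P(Y|X=2) = (1/2, 1/2), H(Y|X=2) = 1.0000, weight P(X=2) = 1/3
H(Y|X) = 0.9675 bits

H(X) + H(Y|X) = 1.5546 + 0.9675 = 2.5221 bits

Both sides equal 2.5221 bits. ✓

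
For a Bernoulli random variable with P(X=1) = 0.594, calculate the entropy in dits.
0.2933 dits

The binary entropy function is:
H(p) = -p log(p) - (1-p) log(1-p)

H(0.594) = -0.594 × log_10(0.594) - 0.406 × log_10(0.406)
H(0.594) = 0.2933 dits

Note: Binary entropy is maximized at p=0.5 (H=1 bit) and minimized at p=0 or p=1 (H=0).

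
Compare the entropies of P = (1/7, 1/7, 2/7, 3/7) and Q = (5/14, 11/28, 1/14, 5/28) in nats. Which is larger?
P

Computing entropies in nats:
H(P) = 1.2770
H(Q) = 1.2309

Distribution P has higher entropy.

Intuition: The distribution closer to uniform (more spread out) has higher entropy.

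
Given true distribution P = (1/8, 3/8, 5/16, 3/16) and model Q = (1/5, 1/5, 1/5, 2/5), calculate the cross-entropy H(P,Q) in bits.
2.1344 bits

Cross-entropy: H(P,Q) = -Σ p(x) log q(x)

Alternatively: H(P,Q) = H(P) + D_KL(P||Q)
H(P) = 1.8829 bits
D_KL(P||Q) = 0.2516 bits

H(P,Q) = 1.8829 + 0.2516 = 2.1344 bits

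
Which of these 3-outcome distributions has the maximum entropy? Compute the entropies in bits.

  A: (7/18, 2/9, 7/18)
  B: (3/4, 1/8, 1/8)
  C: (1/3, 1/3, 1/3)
C

For a discrete distribution over n outcomes, entropy is maximized by the uniform distribution.

Computing entropies:
H(A) = 1.5420 bits
H(B) = 1.0613 bits
H(C) = 1.5850 bits

The uniform distribution (where all probabilities equal 1/3) achieves the maximum entropy of log_2(3) = 1.5850 bits.

Distribution C has the highest entropy.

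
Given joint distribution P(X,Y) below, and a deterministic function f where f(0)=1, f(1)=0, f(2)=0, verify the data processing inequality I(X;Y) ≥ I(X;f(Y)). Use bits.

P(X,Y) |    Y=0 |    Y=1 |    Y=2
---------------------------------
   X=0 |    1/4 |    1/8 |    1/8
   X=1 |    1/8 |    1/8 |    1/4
I(X;Y) = 0.0613, I(X;f(Y)) = 0.0488, inequality holds: 0.0613 ≥ 0.0488

Data Processing Inequality: For any Markov chain X → Y → Z, we have I(X;Y) ≥ I(X;Z).

Here Z = f(Y) is a deterministic function of Y, forming X → Y → Z.

Original I(X;Y) = 0.0613 bits

After applying f:
P(X,Z) where Z=f(Y):
- P(X,Z=0) = P(X,Y=1) + P(X,Y=2)
- P(X,Z=1) = P(X,Y=0)

I(X;Z) = I(X;f(Y)) = 0.0488 bits

Verification: 0.0613 ≥ 0.0488 ✓

Information cannot be created by processing; the function f can only lose information about X.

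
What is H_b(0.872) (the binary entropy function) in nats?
0.3826 nats

The binary entropy function is:
H(p) = -p log(p) - (1-p) log(1-p)

H(0.872) = -0.872 × log_e(0.872) - 0.128 × log_e(0.128)
H(0.872) = 0.3826 nats

Note: Binary entropy is maximized at p=0.5 (H=1 bit) and minimized at p=0 or p=1 (H=0).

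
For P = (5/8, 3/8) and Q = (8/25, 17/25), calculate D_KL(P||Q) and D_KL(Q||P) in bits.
D_KL(P||Q) = 0.2816, D_KL(Q||P) = 0.2748

KL divergence is not symmetric: D_KL(P||Q) ≠ D_KL(Q||P) in general.

D_KL(P||Q) = 0.2816 bits
D_KL(Q||P) = 0.2748 bits

No, they are not equal!

This asymmetry is why KL divergence is not a true distance metric.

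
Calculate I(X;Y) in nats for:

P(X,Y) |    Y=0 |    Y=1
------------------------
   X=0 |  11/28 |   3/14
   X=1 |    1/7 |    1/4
0.0389 nats

Mutual information: I(X;Y) = H(X) + H(Y) - H(X,Y)

Marginals:
P(X) = (17/28, 11/28), H(X) = 0.6700 nats
P(Y) = (15/28, 13/28), H(Y) = 0.6906 nats

Joint entropy: H(X,Y) = 1.3217 nats

I(X;Y) = 0.6700 + 0.6906 - 1.3217 = 0.0389 nats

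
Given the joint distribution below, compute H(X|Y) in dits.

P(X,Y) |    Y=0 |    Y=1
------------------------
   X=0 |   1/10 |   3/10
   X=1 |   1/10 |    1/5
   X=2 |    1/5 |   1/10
0.4442 dits

Using the chain rule: H(X|Y) = H(X,Y) - H(Y)

First, compute H(X,Y) = 0.7365 dits

Marginal P(Y) = (2/5, 3/5)
H(Y) = 0.2923 dits

H(X|Y) = H(X,Y) - H(Y) = 0.7365 - 0.2923 = 0.4442 dits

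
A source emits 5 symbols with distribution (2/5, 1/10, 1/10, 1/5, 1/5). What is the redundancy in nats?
0.1386 nats

Redundancy measures how far a source is from maximum entropy:
R = H_max - H(X)

Maximum entropy for 5 symbols: H_max = log_e(5) = 1.6094 nats
Actual entropy: H(X) = 1.4708 nats
Redundancy: R = 1.6094 - 1.4708 = 0.1386 nats

This redundancy represents potential for compression: the source could be compressed by 0.1386 nats per symbol.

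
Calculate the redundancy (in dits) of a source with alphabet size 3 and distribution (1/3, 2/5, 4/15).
0.0058 dits

Redundancy measures how far a source is from maximum entropy:
R = H_max - H(X)

Maximum entropy for 3 symbols: H_max = log_10(3) = 0.4771 dits
Actual entropy: H(X) = 0.4713 dits
Redundancy: R = 0.4771 - 0.4713 = 0.0058 dits

This redundancy represents potential for compression: the source could be compressed by 0.0058 dits per symbol.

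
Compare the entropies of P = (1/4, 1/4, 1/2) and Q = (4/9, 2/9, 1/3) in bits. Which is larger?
Q

Computing entropies in bits:
H(P) = 1.5000
H(Q) = 1.5305

Distribution Q has higher entropy.

Intuition: The distribution closer to uniform (more spread out) has higher entropy.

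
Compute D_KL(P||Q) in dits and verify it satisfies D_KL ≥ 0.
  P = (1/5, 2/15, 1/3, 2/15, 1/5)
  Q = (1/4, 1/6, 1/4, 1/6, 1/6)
0.0123 dits

KL divergence satisfies the Gibbs inequality: D_KL(P||Q) ≥ 0 for all distributions P, Q.

D_KL(P||Q) = Σ p(x) log(p(x)/q(x))
Term by term:
  x=0: 1/5 × log_10[(1/5)/(1/4)] = -0.0194
  x=1: 2/15 × log_10[(2/15)/(1/6)] = -0.0129
  x=2: 1/3 × log_10[(1/3)/(1/4)] = 0.0416
  x=3: 2/15 × log_10[(2/15)/(1/6)] = -0.0129
  x=4: 1/5 × log_10[(1/5)/(1/6)] = 0.0158
D_KL(P||Q) = 0.0123 dits

D_KL(P||Q) = 0.0123 ≥ 0 ✓

This non-negativity is a fundamental property: relative entropy cannot be negative because it measures how different Q is from P.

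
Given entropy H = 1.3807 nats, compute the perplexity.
3.9777

Perplexity is e^H (or exp(H) for natural log).

H = 1.3807 nats
Perplexity = e^1.3807 = 3.9777

Interpretation: The model's uncertainty is equivalent to choosing uniformly among 4.0 options.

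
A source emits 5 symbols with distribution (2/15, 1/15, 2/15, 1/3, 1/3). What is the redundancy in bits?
0.2297 bits

Redundancy measures how far a source is from maximum entropy:
R = H_max - H(X)

Maximum entropy for 5 symbols: H_max = log_2(5) = 2.3219 bits
Actual entropy: H(X) = 2.0923 bits
Redundancy: R = 2.3219 - 2.0923 = 0.2297 bits

This redundancy represents potential for compression: the source could be compressed by 0.2297 bits per symbol.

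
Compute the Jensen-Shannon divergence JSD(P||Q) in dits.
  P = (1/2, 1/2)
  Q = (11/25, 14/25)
0.0008 dits

Jensen-Shannon divergence is:
JSD(P||Q) = 0.5 × D_KL(P||M) + 0.5 × D_KL(Q||M)
where M = 0.5 × (P + Q) is the mixture distribution.

M = 0.5 × (1/2, 1/2) + 0.5 × (11/25, 14/25) = (0.47, 0.53)

D_KL(P||M) = 0.0008 dits
D_KL(Q||M) = 0.0008 dits

JSD(P||Q) = 0.5 × 0.0008 + 0.5 × 0.0008 = 0.0008 dits

Unlike KL divergence, JSD is symmetric and bounded: 0 ≤ JSD ≤ log(2).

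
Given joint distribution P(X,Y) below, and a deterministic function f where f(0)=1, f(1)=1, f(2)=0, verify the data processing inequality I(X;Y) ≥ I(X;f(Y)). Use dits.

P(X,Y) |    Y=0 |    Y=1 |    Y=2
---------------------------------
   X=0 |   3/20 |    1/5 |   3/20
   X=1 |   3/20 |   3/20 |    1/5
I(X;Y) = 0.0031, I(X;f(Y)) = 0.0024, inequality holds: 0.0031 ≥ 0.0024

Data Processing Inequality: For any Markov chain X → Y → Z, we have I(X;Y) ≥ I(X;Z).

Here Z = f(Y) is a deterministic function of Y, forming X → Y → Z.

Original I(X;Y) = 0.0031 dits

After applying f:
P(X,Z) where Z=f(Y):
- P(X,Z=0) = P(X,Y=2)
- P(X,Z=1) = P(X,Y=0) + P(X,Y=1)

I(X;Z) = I(X;f(Y)) = 0.0024 dits

Verification: 0.0031 ≥ 0.0024 ✓

Information cannot be created by processing; the function f can only lose information about X.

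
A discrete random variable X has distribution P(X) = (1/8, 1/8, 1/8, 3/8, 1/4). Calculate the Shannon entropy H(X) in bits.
2.1556 bits

Shannon entropy is H(X) = -Σ p(x) log p(x).

For P = (1/8, 1/8, 1/8, 3/8, 1/4):
H = -1/8 × log_2(1/8) -1/8 × log_2(1/8) -1/8 × log_2(1/8) -3/8 × log_2(3/8) -1/4 × log_2(1/4)
H = 2.1556 bits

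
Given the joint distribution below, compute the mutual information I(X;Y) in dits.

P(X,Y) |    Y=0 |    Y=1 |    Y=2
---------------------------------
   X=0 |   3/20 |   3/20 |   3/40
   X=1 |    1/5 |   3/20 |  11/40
0.0142 dits

Mutual information: I(X;Y) = H(X) + H(Y) - H(X,Y)

Marginals:
P(X) = (3/8, 5/8), H(X) = 0.2873 dits
P(Y) = (7/20, 3/10, 7/20), H(Y) = 0.4760 dits

Joint entropy: H(X,Y) = 0.7491 dits

I(X;Y) = 0.2873 + 0.4760 - 0.7491 = 0.0142 dits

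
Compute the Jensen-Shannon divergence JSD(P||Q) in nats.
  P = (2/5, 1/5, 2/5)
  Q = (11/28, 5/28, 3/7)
0.0006 nats

Jensen-Shannon divergence is:
JSD(P||Q) = 0.5 × D_KL(P||M) + 0.5 × D_KL(Q||M)
where M = 0.5 × (P + Q) is the mixture distribution.

M = 0.5 × (2/5, 1/5, 2/5) + 0.5 × (11/28, 5/28, 3/7) = (0.396429, 0.189286, 0.414286)

D_KL(P||M) = 0.0006 nats
D_KL(Q||M) = 0.0006 nats

JSD(P||Q) = 0.5 × 0.0006 + 0.5 × 0.0006 = 0.0006 nats

Unlike KL divergence, JSD is symmetric and bounded: 0 ≤ JSD ≤ log(2).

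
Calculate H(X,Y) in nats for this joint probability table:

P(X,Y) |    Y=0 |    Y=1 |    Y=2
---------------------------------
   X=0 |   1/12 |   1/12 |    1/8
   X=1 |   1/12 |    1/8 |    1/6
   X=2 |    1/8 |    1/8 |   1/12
2.1666 nats

Joint entropy is H(X,Y) = -Σ_{x,y} p(x,y) log p(x,y).

Summing over all non-zero entries:
H(X,Y) = -[1/12·log_e(1/12) + 1/12·log_e(1/12) + 1/8·log_e(1/8) + 1/12·log_e(1/12) + 1/8·log_e(1/8) + 1/6·log_e(1/6) + 1/8·log_e(1/8) + 1/8·log_e(1/8) + 1/12·log_e(1/12)]
H(X,Y) = 2.1666 nats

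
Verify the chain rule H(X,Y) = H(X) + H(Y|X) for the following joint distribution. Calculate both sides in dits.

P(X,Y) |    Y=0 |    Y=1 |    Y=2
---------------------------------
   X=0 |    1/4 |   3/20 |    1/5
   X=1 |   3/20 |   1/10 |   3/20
H(X,Y) = 0.7611, H(X) = 0.2923, H(Y|X) = 0.4688 (all in dits)

Chain rule: H(X,Y) = H(X) + H(Y|X)

Left side — joint entropy directly:
H(X,Y) = -Σ p(x,y) log p(x,y) = 0.7611 dits

Right side — compute H(Y|X) from the conditional distributions:
P(X) = (3/5, 2/5), so H(X) = 0.2923 dits
H(Y|X) = Σ_x P(X=x) · H(Y|X=x):
  P(Y|X=0) = (5/12, 1/4, 1/3), H(Y|X=0) = 0.4680, weight P(X=0) = 3/5
  P(Y|X=1) = (3/8, 1/4, 3/8), H(Y|X=1) = 0.4700, weight P(X=1) = 2/5
H(Y|X) = 0.4688 dits

H(X) + H(Y|X) = 0.2923 + 0.4688 = 0.7611 dits

Both sides equal 0.7611 dits. ✓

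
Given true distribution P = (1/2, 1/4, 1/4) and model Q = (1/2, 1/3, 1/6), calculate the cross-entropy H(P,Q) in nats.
1.0692 nats

Cross-entropy: H(P,Q) = -Σ p(x) log q(x)

Alternatively: H(P,Q) = H(P) + D_KL(P||Q)
H(P) = 1.0397 nats
D_KL(P||Q) = 0.0294 nats

H(P,Q) = 1.0397 + 0.0294 = 1.0692 nats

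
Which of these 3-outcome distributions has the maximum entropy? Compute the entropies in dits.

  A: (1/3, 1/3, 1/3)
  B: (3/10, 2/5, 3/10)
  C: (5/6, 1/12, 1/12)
A

For a discrete distribution over n outcomes, entropy is maximized by the uniform distribution.

Computing entropies:
H(A) = 0.4771 dits
H(B) = 0.4729 dits
H(C) = 0.2458 dits

The uniform distribution (where all probabilities equal 1/3) achieves the maximum entropy of log_10(3) = 0.4771 dits.

Distribution A has the highest entropy.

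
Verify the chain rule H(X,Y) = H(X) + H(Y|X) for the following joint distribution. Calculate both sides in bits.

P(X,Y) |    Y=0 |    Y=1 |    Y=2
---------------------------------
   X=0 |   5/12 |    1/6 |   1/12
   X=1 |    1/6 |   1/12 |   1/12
H(X,Y) = 2.2842, H(X) = 0.9183, H(Y|X) = 1.3659 (all in bits)

Chain rule: H(X,Y) = H(X) + H(Y|X)

Left side — joint entropy directly:
H(X,Y) = -Σ p(x,y) log p(x,y) = 2.2842 bits

Right side — compute H(Y|X) from the conditional distributions:
P(X) = (2/3, 1/3), so H(X) = 0.9183 bits
H(Y|X) = Σ_x P(X=x) · H(Y|X=x):
  P(Y|X=0) = (5/8, 1/4, 1/8), H(Y|X=0) = 1.2988, weight P(X=0) = 2/3
  P(Y|X=1) = (1/2, 1/4, 1/4), H(Y|X=1) = 1.5000, weight P(X=1) = 1/3
H(Y|X) = 1.3659 bits

H(X) + H(Y|X) = 0.9183 + 1.3659 = 2.2842 bits

Both sides equal 2.2842 bits. ✓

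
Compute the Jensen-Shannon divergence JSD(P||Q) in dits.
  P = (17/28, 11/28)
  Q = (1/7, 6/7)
0.0528 dits

Jensen-Shannon divergence is:
JSD(P||Q) = 0.5 × D_KL(P||M) + 0.5 × D_KL(Q||M)
where M = 0.5 × (P + Q) is the mixture distribution.

M = 0.5 × (17/28, 11/28) + 0.5 × (1/7, 6/7) = (3/8, 5/8)

D_KL(P||M) = 0.0478 dits
D_KL(Q||M) = 0.0577 dits

JSD(P||Q) = 0.5 × 0.0478 + 0.5 × 0.0577 = 0.0528 dits

Unlike KL divergence, JSD is symmetric and bounded: 0 ≤ JSD ≤ log(2).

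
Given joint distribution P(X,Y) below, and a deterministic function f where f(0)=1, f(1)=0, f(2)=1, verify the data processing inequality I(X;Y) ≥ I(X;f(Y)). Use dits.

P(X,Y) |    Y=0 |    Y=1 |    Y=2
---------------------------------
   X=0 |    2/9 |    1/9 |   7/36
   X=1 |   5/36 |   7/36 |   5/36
I(X;Y) = 0.0106, I(X;f(Y)) = 0.0104, inequality holds: 0.0106 ≥ 0.0104

Data Processing Inequality: For any Markov chain X → Y → Z, we have I(X;Y) ≥ I(X;Z).

Here Z = f(Y) is a deterministic function of Y, forming X → Y → Z.

Original I(X;Y) = 0.0106 dits

After applying f:
P(X,Z) where Z=f(Y):
- P(X,Z=0) = P(X,Y=1)
- P(X,Z=1) = P(X,Y=0) + P(X,Y=2)

I(X;Z) = I(X;f(Y)) = 0.0104 dits

Verification: 0.0106 ≥ 0.0104 ✓

Information cannot be created by processing; the function f can only lose information about X.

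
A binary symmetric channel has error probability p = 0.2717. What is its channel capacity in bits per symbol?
0.1561 bits

For a binary symmetric channel (BSC) with error probability p:
Capacity C = 1 - H(p) bits per symbol

where H(p) = -p log₂(p) - (1-p) log₂(1-p) is the binary entropy function.

H(0.2717) = 0.8439 bits
C = 1 - 0.8439 = 0.1561 bits per symbol

This means we can reliably transmit up to 0.1561 bits of information per channel use.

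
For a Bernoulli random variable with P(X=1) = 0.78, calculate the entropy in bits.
0.7602 bits

The binary entropy function is:
H(p) = -p log(p) - (1-p) log(1-p)

H(0.78) = -0.78 × log_2(0.78) - 0.22 × log_2(0.22)
H(0.78) = 0.7602 bits

Note: Binary entropy is maximized at p=0.5 (H=1 bit) and minimized at p=0 or p=1 (H=0).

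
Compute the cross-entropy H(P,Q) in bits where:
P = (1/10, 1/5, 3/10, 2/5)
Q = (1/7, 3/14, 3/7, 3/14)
1.9809 bits

Cross-entropy: H(P,Q) = -Σ p(x) log q(x)

Alternatively: H(P,Q) = H(P) + D_KL(P||Q)
H(P) = 1.8464 bits
D_KL(P||Q) = 0.1344 bits

H(P,Q) = 1.8464 + 0.1344 = 1.9809 bits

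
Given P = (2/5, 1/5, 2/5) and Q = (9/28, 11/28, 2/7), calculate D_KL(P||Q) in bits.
0.1256 bits

KL divergence: D_KL(P||Q) = Σ p(x) log(p(x)/q(x))

Computing term by term:
  x=0: 2/5 × log_2[(2/5)/(9/28)] = 2/5 × 0.3155 = 0.1262
  x=1: 1/5 × log_2[(1/5)/(11/28)] = 1/5 × -0.9740 = -0.1948
  x=2: 2/5 × log_2[(2/5)/(2/7)] = 2/5 × 0.4854 = 0.1942

D_KL(P||Q) = 0.1256 bits

Note: KL divergence is always non-negative and equals 0 iff P = Q.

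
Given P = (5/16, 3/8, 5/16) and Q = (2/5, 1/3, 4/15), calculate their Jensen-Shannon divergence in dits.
0.0018 dits

Jensen-Shannon divergence is:
JSD(P||Q) = 0.5 × D_KL(P||M) + 0.5 × D_KL(Q||M)
where M = 0.5 × (P + Q) is the mixture distribution.

M = 0.5 × (5/16, 3/8, 5/16) + 0.5 × (2/5, 1/3, 4/15) = (0.35625, 0.354167, 0.289583)

D_KL(P||M) = 0.0019 dits
D_KL(Q||M) = 0.0018 dits

JSD(P||Q) = 0.5 × 0.0019 + 0.5 × 0.0018 = 0.0018 dits

Unlike KL divergence, JSD is symmetric and bounded: 0 ≤ JSD ≤ log(2).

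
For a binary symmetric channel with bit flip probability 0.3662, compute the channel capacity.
0.0523 bits

For a binary symmetric channel (BSC) with error probability p:
Capacity C = 1 - H(p) bits per symbol

where H(p) = -p log₂(p) - (1-p) log₂(1-p) is the binary entropy function.

H(0.3662) = 0.9477 bits
C = 1 - 0.9477 = 0.0523 bits per symbol

This means we can reliably transmit up to 0.0523 bits of information per channel use.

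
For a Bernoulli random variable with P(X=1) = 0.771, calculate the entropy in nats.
0.5381 nats

The binary entropy function is:
H(p) = -p log(p) - (1-p) log(1-p)

H(0.771) = -0.771 × log_e(0.771) - 0.229 × log_e(0.229)
H(0.771) = 0.5381 nats

Note: Binary entropy is maximized at p=0.5 (H=1 bit) and minimized at p=0 or p=1 (H=0).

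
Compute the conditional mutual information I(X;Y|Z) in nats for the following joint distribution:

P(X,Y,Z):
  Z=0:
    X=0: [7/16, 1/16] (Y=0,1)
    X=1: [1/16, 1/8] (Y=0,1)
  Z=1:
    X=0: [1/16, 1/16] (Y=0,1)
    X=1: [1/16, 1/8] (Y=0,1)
0.0994 nats

Conditional mutual information: I(X;Y|Z) = H(X|Z) + H(Y|Z) - H(X,Y|Z)

H(Z) = 0.6211
H(X,Z) = 1.2342 → H(X|Z) = 0.6132
H(Y,Z) = 1.2342 → H(Y|Z) = 0.6132
H(X,Y,Z) = 1.7480 → H(X,Y|Z) = 1.1269

I(X;Y|Z) = 0.6132 + 0.6132 - 1.1269 = 0.0994 nats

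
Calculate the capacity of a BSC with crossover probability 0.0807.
0.5954 bits

For a binary symmetric channel (BSC) with error probability p:
Capacity C = 1 - H(p) bits per symbol

where H(p) = -p log₂(p) - (1-p) log₂(1-p) is the binary entropy function.

H(0.0807) = 0.4046 bits
C = 1 - 0.4046 = 0.5954 bits per symbol

This means we can reliably transmit up to 0.5954 bits of information per channel use.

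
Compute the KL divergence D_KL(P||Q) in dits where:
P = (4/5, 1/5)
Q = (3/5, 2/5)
0.0397 dits

KL divergence: D_KL(P||Q) = Σ p(x) log(p(x)/q(x))

Computing term by term:
  x=0: 4/5 × log_10[(4/5)/(3/5)] = 4/5 × 0.1249 = 0.1000
  x=1: 1/5 × log_10[(1/5)/(2/5)] = 1/5 × -0.3010 = -0.0602

D_KL(P||Q) = 0.0397 dits

Note: KL divergence is always non-negative and equals 0 iff P = Q.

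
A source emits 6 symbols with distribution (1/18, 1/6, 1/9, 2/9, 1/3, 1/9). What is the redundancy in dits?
0.0625 dits

Redundancy measures how far a source is from maximum entropy:
R = H_max - H(X)

Maximum entropy for 6 symbols: H_max = log_10(6) = 0.7782 dits
Actual entropy: H(X) = 0.7157 dits
Redundancy: R = 0.7782 - 0.7157 = 0.0625 dits

This redundancy represents potential for compression: the source could be compressed by 0.0625 dits per symbol.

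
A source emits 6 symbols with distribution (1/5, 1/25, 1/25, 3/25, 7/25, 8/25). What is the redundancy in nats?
0.2369 nats

Redundancy measures how far a source is from maximum entropy:
R = H_max - H(X)

Maximum entropy for 6 symbols: H_max = log_e(6) = 1.7918 nats
Actual entropy: H(X) = 1.5549 nats
Redundancy: R = 1.7918 - 1.5549 = 0.2369 nats

This redundancy represents potential for compression: the source could be compressed by 0.2369 nats per symbol.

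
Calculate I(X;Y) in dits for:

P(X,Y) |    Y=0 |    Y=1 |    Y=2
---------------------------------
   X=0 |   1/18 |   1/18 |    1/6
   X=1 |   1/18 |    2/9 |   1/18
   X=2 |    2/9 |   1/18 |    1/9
0.0755 dits

Mutual information: I(X;Y) = H(X) + H(Y) - H(X,Y)

Marginals:
P(X) = (5/18, 1/3, 7/18), H(X) = 0.4731 dits
P(Y) = (1/3, 1/3, 1/3), H(Y) = 0.4771 dits

Joint entropy: H(X,Y) = 0.8747 dits

I(X;Y) = 0.4731 + 0.4771 - 0.8747 = 0.0755 dits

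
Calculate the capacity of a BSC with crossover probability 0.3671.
0.0516 bits

For a binary symmetric channel (BSC) with error probability p:
Capacity C = 1 - H(p) bits per symbol

where H(p) = -p log₂(p) - (1-p) log₂(1-p) is the binary entropy function.

H(0.3671) = 0.9484 bits
C = 1 - 0.9484 = 0.0516 bits per symbol

This means we can reliably transmit up to 0.0516 bits of information per channel use.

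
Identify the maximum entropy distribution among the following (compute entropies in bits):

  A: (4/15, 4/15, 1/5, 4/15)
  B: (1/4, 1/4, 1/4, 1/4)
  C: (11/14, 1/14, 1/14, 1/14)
B

For a discrete distribution over n outcomes, entropy is maximized by the uniform distribution.

Computing entropies:
H(A) = 1.9899 bits
H(B) = 2.0000 bits
H(C) = 1.0892 bits

The uniform distribution (where all probabilities equal 1/4) achieves the maximum entropy of log_2(4) = 2.0000 bits.

Distribution B has the highest entropy.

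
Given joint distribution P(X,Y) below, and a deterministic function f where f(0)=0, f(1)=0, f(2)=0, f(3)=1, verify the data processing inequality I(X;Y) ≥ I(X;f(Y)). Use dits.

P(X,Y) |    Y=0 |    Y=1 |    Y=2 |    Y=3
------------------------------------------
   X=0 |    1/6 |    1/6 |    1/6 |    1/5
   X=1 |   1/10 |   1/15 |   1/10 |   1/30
I(X;Y) = 0.0099, I(X;f(Y)) = 0.0086, inequality holds: 0.0099 ≥ 0.0086

Data Processing Inequality: For any Markov chain X → Y → Z, we have I(X;Y) ≥ I(X;Z).

Here Z = f(Y) is a deterministic function of Y, forming X → Y → Z.

Original I(X;Y) = 0.0099 dits

After applying f:
P(X,Z) where Z=f(Y):
- P(X,Z=0) = P(X,Y=0) + P(X,Y=1) + P(X,Y=2)
- P(X,Z=1) = P(X,Y=3)

I(X;Z) = I(X;f(Y)) = 0.0086 dits

Verification: 0.0099 ≥ 0.0086 ✓

Information cannot be created by processing; the function f can only lose information about X.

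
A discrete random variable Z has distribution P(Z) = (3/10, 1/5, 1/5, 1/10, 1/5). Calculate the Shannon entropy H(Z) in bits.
2.2464 bits

Shannon entropy is H(X) = -Σ p(x) log p(x).

For P = (3/10, 1/5, 1/5, 1/10, 1/5):
H = -3/10 × log_2(3/10) -1/5 × log_2(1/5) -1/5 × log_2(1/5) -1/10 × log_2(1/10) -1/5 × log_2(1/5)
H = 2.2464 bits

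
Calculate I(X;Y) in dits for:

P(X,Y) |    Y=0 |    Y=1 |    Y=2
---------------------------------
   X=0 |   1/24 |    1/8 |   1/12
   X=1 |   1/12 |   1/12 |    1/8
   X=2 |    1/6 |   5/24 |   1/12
0.0178 dits

Mutual information: I(X;Y) = H(X) + H(Y) - H(X,Y)

Marginals:
P(X) = (1/4, 7/24, 11/24), H(X) = 0.4619 dits
P(Y) = (7/24, 5/12, 7/24), H(Y) = 0.4706 dits

Joint entropy: H(X,Y) = 0.9146 dits

I(X;Y) = 0.4619 + 0.4706 - 0.9146 = 0.0178 dits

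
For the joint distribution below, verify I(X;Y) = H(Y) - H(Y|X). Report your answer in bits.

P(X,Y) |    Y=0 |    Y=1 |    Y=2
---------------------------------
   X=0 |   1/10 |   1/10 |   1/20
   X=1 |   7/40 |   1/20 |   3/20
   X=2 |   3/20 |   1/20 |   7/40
I(X;Y) = 0.0671 bits

Mutual information has multiple equivalent forms:
- I(X;Y) = H(X) - H(X|Y)
- I(X;Y) = H(Y) - H(Y|X)
- I(X;Y) = H(X) + H(Y) - H(X,Y)

Computing all quantities:
H(X) = 1.5613, H(Y) = 1.5197, H(X,Y) = 3.0139
H(X|Y) = 1.4942, H(Y|X) = 1.4526

Verification:
H(X) - H(X|Y) = 1.5613 - 1.4942 = 0.0671
H(Y) - H(Y|X) = 1.5197 - 1.4526 = 0.0671
H(X) + H(Y) - H(X,Y) = 1.5613 + 1.5197 - 3.0139 = 0.0671

All forms give I(X;Y) = 0.0671 bits. ✓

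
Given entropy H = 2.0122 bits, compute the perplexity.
4.0340

Perplexity is 2^H (or exp(H) for natural log).

H = 2.0122 bits
Perplexity = 2^2.0122 = 4.0340

Interpretation: The model's uncertainty is equivalent to choosing uniformly among 4.0 options.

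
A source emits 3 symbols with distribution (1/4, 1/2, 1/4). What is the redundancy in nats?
0.0589 nats

Redundancy measures how far a source is from maximum entropy:
R = H_max - H(X)

Maximum entropy for 3 symbols: H_max = log_e(3) = 1.0986 nats
Actual entropy: H(X) = 1.0397 nats
Redundancy: R = 1.0986 - 1.0397 = 0.0589 nats

This redundancy represents potential for compression: the source could be compressed by 0.0589 nats per symbol.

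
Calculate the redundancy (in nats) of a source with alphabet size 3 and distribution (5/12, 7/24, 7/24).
0.0151 nats

Redundancy measures how far a source is from maximum entropy:
R = H_max - H(X)

Maximum entropy for 3 symbols: H_max = log_e(3) = 1.0986 nats
Actual entropy: H(X) = 1.0835 nats
Redundancy: R = 1.0986 - 1.0835 = 0.0151 nats

This redundancy represents potential for compression: the source could be compressed by 0.0151 nats per symbol.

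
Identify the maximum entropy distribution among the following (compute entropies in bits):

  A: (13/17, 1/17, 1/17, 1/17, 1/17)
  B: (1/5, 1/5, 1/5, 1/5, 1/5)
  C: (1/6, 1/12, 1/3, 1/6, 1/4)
B

For a discrete distribution over n outcomes, entropy is maximized by the uniform distribution.

Computing entropies:
H(A) = 1.2577 bits
H(B) = 2.3219 bits
H(C) = 2.1887 bits

The uniform distribution (where all probabilities equal 1/5) achieves the maximum entropy of log_2(5) = 2.3219 bits.

Distribution B has the highest entropy.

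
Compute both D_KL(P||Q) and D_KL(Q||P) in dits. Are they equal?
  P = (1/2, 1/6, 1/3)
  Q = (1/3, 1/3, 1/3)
D_KL(P||Q) = 0.0379, D_KL(Q||P) = 0.0416

KL divergence is not symmetric: D_KL(P||Q) ≠ D_KL(Q||P) in general.

D_KL(P||Q) = 0.0379 dits
D_KL(Q||P) = 0.0416 dits

No, they are not equal!

This asymmetry is why KL divergence is not a true distance metric.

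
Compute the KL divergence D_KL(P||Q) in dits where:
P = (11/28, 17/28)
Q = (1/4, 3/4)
0.0214 dits

KL divergence: D_KL(P||Q) = Σ p(x) log(p(x)/q(x))

Computing term by term:
  x=0: 11/28 × log_10[(11/28)/(1/4)] = 11/28 × 0.1963 = 0.0771
  x=1: 17/28 × log_10[(17/28)/(3/4)] = 17/28 × -0.0918 = -0.0557

D_KL(P||Q) = 0.0214 dits

Note: KL divergence is always non-negative and equals 0 iff P = Q.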